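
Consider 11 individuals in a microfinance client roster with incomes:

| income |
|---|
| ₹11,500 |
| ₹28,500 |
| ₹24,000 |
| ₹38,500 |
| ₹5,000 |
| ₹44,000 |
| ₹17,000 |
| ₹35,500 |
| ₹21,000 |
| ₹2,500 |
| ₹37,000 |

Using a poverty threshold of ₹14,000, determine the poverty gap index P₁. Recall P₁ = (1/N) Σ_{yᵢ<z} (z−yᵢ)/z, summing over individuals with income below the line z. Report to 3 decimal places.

0.149

Poor units: ₹2,500, ₹5,000, ₹11,500 (q = 3 of N = 11).
Normalized shortfalls: (14000−2500)/14000 = 0.8214; (14000−5000)/14000 = 0.6429; (14000−11500)/14000 = 0.1786.
Σ = 1.642857. Dividing by the full population N = 11 gives P₁ = 0.149.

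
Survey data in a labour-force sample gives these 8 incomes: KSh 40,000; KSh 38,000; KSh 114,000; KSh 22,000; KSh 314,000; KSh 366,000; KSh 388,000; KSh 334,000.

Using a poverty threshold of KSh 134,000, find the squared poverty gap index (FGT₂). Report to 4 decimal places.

0.2158

Poor units: KSh 22,000, KSh 38,000, KSh 40,000, KSh 114,000 (q = 4 of N = 8).
Normalized shortfalls: (134000−22000)/134000 = 0.8358; (134000−38000)/134000 = 0.7164; (134000−40000)/134000 = 0.7015; (134000−114000)/134000 = 0.1493.
Squared: 0.6986; 0.5133; 0.4921; 0.0223.
Sum = 1.726220; P₂ = 1.726220 / 8 = 0.2158.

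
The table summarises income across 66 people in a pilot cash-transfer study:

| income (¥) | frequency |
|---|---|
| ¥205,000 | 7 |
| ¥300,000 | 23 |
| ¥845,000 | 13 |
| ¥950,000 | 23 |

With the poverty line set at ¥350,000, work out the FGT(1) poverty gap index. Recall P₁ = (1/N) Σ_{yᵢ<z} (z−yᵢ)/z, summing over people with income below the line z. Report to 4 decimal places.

Below z: 7×¥205,000, 23×¥300,000 (q = 30 of N = 66).
Relative gaps: (350000−205000)/350000 = 0.4143 (×7); (350000−300000)/350000 = 0.1429 (×23).
Sum of shortfalls = 6.185714; P₁ averages over all N: 6.185714 / 66 = 0.0937.

0.0937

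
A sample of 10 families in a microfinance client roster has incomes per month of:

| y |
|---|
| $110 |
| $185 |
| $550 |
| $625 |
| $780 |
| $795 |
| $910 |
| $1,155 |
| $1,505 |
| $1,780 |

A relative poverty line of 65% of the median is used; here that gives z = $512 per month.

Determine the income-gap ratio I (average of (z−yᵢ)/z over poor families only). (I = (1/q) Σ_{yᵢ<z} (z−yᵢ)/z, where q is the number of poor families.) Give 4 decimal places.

0.7119

Below the line: $110, $185 (q = 2 of N = 10).
Shortfall ratios (z−y)/z: 0.7852, 0.6387; sum = 1.423828.
The income-gap ratio divides by q (the poor only): 1.423828 / 2 = 0.7119.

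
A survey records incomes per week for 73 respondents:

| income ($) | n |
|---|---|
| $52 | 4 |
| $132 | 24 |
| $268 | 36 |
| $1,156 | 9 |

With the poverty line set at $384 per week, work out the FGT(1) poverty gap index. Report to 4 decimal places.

Below z: 4×$52, 24×$132, 36×$268 (q = 64 of N = 73).
Gap ratios (z−y)/z: (384−52)/384 = 0.8646 (×4); (384−132)/384 = 0.6562 (×24); (384−268)/384 = 0.3021 (×36).
Σ = 30.083333. Dividing by the full population N = 73 gives P₁ = 0.4121.

0.4121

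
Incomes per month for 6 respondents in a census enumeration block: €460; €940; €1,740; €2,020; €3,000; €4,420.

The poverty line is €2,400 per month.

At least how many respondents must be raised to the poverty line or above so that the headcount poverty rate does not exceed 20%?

4 of the 6 respondents are poor, so H = 4/6 = 0.667.
A headcount ratio of at most 20% allows at most ⌊0.20 × 6⌋ = 1 poor respondents.
So at least 4 − 1 = 3 must be lifted.

3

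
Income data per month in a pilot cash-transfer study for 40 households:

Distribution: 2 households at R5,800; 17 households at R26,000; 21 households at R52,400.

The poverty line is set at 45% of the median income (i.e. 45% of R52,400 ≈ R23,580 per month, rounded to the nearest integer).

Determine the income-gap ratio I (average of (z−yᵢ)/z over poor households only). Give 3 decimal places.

0.754

Incomes under z: 2×R5,800 (q = 2 of N = 40).
Relative gaps: 0.7540 (×2); sum = 1.508058.
The income-gap ratio divides by q (the poor only): 1.508058 / 2 = 0.754.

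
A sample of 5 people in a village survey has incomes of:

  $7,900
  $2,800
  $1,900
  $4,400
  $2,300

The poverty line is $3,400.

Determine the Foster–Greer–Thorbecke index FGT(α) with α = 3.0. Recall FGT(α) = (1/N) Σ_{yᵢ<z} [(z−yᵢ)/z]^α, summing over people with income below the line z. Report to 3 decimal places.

Below z: $1,900, $2,300, $2,800 (q = 3 of N = 5).
Gap ratios (z−y)/z: (3400−1900)/3400 = 0.4412; (3400−2300)/3400 = 0.3235; (3400−2800)/3400 = 0.1765.
Raised to α = 3.0: 0.08587; 0.03386; 0.00550.
Sum = 0.125229; FGT(3.0) = 0.125229 / 5 = 0.025.

0.025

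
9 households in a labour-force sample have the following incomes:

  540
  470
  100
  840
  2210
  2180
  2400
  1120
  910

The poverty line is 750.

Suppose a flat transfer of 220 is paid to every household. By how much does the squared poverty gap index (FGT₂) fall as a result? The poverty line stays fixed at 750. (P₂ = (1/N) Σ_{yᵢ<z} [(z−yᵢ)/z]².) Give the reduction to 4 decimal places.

Before: below the line — 100, 470, 540; squared poverty gap index (FGT₂) = 0.107654.
After the 220 transfer: below the line — 320, 690; squared poverty gap index (FGT₂) = 0.037235.
Reduction = 0.107654 − 0.037235 = 0.0704.

0.0704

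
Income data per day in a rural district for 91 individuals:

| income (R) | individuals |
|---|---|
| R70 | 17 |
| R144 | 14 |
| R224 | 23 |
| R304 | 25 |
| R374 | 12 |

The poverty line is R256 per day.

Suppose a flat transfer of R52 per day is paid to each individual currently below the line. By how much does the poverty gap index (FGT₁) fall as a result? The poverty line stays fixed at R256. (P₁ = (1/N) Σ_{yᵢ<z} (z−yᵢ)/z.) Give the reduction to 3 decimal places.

Before: below the line — 17×R70, 14×R144, 23×R224; poverty gap index (FGT₁) = 0.23463.
After the R52 transfer: below the line — 17×R122, 14×R196; poverty gap index (FGT₁) = 0.13384.
Reduction = 0.23463 − 0.13384 = 0.101.

0.101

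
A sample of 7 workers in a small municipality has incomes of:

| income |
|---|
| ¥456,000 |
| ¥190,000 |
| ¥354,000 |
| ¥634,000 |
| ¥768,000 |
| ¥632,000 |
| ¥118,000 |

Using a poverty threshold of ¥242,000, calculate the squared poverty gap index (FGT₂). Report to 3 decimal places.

0.044

Below z: ¥118,000, ¥190,000 (q = 2 of N = 7).
Normalized shortfalls: (242000−118000)/242000 = 0.5124; (242000−190000)/242000 = 0.2149.
Squared: 0.2626; 0.0462.
Sum = 0.308722; P₂ = 0.308722 / 7 = 0.044.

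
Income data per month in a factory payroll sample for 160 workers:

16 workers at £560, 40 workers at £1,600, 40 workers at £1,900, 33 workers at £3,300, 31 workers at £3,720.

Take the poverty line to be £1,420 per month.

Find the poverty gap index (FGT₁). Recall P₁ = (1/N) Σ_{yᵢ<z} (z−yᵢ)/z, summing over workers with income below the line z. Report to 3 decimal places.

Incomes under z: 16×£560 (q = 16 of N = 160).
Normalized shortfalls: (1420−560)/1420 = 0.6056 (×16).
Σ = 9.690141. Dividing by the full population N = 160 gives P₁ = 0.061.

0.061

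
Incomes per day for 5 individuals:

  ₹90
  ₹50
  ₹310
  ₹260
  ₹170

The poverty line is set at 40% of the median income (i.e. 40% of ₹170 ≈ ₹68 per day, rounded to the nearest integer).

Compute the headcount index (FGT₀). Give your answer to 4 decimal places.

1 of the 5 individuals have income below ₹68.
H = 1/5 = 0.2000.

0.2000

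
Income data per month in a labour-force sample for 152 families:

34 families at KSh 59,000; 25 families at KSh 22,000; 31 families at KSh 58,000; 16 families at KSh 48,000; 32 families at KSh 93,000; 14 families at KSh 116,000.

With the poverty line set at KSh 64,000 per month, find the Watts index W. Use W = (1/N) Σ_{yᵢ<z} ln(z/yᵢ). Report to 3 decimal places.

Below the line: 25×KSh 22,000, 16×KSh 48,000, 31×KSh 58,000, 34×KSh 59,000 (q = 106 of N = 152).
Log gaps: ln(64000/22000) = 1.0678 (×25); ln(64000/48000) = 0.2877 (×16); ln(64000/58000) = 0.0984 (×31); ln(64000/59000) = 0.0813 (×34).
W = 37.116323 / 152 = 0.244.

0.244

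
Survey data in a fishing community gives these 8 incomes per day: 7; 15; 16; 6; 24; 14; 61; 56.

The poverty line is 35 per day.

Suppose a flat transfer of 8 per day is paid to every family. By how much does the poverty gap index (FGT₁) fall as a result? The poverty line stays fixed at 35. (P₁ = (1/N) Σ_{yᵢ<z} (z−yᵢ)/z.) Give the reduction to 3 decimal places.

0.171

Before: below the line — 6, 7, 14, 15, 16, 24; poverty gap index (FGT₁) = 0.45714.
After the 8 transfer: below the line — 14, 15, 22, 23, 24, 32; poverty gap index (FGT₁) = 0.28571.
Reduction = 0.45714 − 0.28571 = 0.171.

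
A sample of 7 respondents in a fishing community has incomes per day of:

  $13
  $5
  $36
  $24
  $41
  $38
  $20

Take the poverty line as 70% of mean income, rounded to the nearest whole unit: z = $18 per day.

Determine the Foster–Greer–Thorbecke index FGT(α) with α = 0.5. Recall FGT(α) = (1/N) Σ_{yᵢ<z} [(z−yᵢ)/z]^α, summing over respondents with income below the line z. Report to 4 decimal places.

0.1967

Incomes under z: $5, $13 (q = 2 of N = 7).
Relative gaps: (18−5)/18 = 0.7222; (18−13)/18 = 0.2778.
Raised to α = 0.5: 0.84984; 0.52705.
Sum = 1.376883; FGT(0.5) = 1.376883 / 7 = 0.1967.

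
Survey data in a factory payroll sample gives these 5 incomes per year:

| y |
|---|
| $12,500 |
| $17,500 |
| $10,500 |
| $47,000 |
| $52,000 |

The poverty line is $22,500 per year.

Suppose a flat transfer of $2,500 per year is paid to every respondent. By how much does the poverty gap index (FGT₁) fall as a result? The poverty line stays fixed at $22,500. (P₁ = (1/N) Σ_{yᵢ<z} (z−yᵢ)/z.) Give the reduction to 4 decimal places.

0.0667

Before: below the line — $10,500, $12,500, $17,500; poverty gap index (FGT₁) = 0.240000.
After the $2,500 transfer: below the line — $13,000, $15,000, $20,000; poverty gap index (FGT₁) = 0.173333.
Reduction = 0.240000 − 0.173333 = 0.0667.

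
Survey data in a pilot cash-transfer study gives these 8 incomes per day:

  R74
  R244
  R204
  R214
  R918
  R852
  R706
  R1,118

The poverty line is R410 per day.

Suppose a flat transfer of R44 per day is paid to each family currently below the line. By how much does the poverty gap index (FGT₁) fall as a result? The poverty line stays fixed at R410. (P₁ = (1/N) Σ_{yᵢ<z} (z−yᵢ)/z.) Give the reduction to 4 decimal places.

Before: below the line — R74, R204, R214, R244; poverty gap index (FGT₁) = 0.275610.
After the R44 transfer: below the line — R118, R248, R258, R288; poverty gap index (FGT₁) = 0.221951.
Reduction = 0.275610 − 0.221951 = 0.0537.

0.0537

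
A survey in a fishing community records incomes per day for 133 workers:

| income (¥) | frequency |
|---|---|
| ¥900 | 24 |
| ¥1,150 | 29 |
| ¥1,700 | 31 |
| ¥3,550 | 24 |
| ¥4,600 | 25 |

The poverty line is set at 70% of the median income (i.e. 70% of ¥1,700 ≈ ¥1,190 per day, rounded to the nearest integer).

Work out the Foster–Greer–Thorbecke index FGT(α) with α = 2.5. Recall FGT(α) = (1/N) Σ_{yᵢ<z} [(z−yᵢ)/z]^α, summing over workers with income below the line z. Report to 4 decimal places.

Poor units: 24×¥900, 29×¥1,150 (q = 53 of N = 133).
Gap ratios (z−y)/z: (1190−900)/1190 = 0.2437 (×24); (1190−1150)/1190 = 0.0336 (×29).
Raised to α = 2.5: 0.02932 (×24); 0.00021 (×29).
Sum = 0.709628; FGT(2.5) = 0.709628 / 133 = 0.0053.

0.0053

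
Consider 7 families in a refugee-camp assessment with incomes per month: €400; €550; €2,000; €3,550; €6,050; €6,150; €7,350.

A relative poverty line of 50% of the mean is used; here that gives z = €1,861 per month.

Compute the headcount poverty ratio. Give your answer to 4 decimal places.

2 of the 7 families have income below €1,861.
H = 2/7 = 0.2857.

0.2857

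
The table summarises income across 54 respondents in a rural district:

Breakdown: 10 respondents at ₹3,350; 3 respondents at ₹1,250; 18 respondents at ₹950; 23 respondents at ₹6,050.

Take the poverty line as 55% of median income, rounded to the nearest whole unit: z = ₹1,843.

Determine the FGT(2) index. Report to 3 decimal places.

Below the line: 18×₹950, 3×₹1,250 (q = 21 of N = 54).
Relative gaps: (1843−950)/1843 = 0.4845 (×18); (1843−1250)/1843 = 0.3218 (×3).
Squared: 0.2348 (×18); 0.1035 (×3).
Sum = 4.536539; P₂ = 4.536539 / 54 = 0.084.

0.084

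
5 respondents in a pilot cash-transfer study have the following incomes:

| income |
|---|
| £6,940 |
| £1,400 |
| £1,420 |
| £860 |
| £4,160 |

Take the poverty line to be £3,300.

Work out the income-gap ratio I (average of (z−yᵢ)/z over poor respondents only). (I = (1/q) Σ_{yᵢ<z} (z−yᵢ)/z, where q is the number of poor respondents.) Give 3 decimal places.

Below the line: £860, £1,400, £1,420 (q = 3 of N = 5).
Relative gaps: 0.7394, 0.5758, 0.5697; sum = 1.884848.
I averages over the q = 3 poor units only: 1.884848 / 3 = 0.628.

0.628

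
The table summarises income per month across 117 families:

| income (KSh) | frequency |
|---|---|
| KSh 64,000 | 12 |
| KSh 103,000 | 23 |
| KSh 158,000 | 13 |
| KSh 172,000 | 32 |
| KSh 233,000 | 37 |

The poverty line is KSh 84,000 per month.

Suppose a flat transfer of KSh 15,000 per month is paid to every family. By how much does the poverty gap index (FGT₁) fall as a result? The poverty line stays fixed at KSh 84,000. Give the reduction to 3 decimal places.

Before: below the line — 12×KSh 64,000; poverty gap index (FGT₁) = 0.02442.
After the KSh 15,000 transfer: below the line — 12×KSh 79,000; poverty gap index (FGT₁) = 0.00611.
Reduction = 0.02442 − 0.00611 = 0.018.

0.018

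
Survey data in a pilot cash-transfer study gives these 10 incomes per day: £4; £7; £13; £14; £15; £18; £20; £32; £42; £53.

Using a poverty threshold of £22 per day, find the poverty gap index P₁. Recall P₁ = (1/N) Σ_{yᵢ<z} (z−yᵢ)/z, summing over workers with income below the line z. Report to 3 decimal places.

0.286

Incomes under z: £4, £7, £13, £14, £15, £18, £20 (q = 7 of N = 10).
Normalized shortfalls: (22−4)/22 = 0.8182; (22−7)/22 = 0.6818; (22−13)/22 = 0.4091; (22−14)/22 = 0.3636; (22−15)/22 = 0.3182; (22−18)/22 = 0.1818; (22−20)/22 = 0.0909.
Σ = 2.863636. Dividing by the full population N = 10 gives P₁ = 0.286.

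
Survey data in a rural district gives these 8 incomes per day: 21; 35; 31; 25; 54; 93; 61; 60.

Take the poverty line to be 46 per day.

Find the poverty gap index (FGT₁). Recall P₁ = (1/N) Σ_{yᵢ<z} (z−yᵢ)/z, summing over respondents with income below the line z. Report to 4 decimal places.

Poor units: 21, 25, 31, 35 (q = 4 of N = 8).
Gap ratios (z−y)/z: (46−21)/46 = 0.5435; (46−25)/46 = 0.4565; (46−31)/46 = 0.3261; (46−35)/46 = 0.2391.
Σ = 1.565217. Dividing by the full population N = 8 gives P₁ = 0.1957.

0.1957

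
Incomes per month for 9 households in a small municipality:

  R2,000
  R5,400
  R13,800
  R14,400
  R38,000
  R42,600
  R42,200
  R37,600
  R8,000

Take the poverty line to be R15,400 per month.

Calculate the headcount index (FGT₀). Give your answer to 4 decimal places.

0.5556

5 of the 9 households have income below R15,400.
H = 5/9 = 0.5556.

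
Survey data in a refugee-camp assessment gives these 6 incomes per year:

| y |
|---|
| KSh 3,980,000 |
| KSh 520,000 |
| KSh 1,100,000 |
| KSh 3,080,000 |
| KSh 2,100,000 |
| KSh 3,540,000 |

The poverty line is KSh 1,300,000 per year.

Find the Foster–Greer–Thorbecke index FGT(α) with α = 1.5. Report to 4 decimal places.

0.0875

Incomes under z: KSh 520,000, KSh 1,100,000 (q = 2 of N = 6).
Normalized shortfalls: (1300000−520000)/1300000 = 0.6000; (1300000−1100000)/1300000 = 0.1538.
Raised to α = 1.5: 0.46476; 0.06034.
Sum = 0.525101; FGT(1.5) = 0.525101 / 6 = 0.0875.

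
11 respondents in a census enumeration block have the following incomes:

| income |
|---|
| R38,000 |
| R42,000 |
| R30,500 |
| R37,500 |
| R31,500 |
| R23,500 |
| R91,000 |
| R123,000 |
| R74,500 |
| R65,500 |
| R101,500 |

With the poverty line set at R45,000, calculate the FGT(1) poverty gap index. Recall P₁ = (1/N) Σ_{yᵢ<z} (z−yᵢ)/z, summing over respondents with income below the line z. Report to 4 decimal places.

Poor units: R23,500, R30,500, R31,500, R37,500, R38,000, R42,000 (q = 6 of N = 11).
Gap ratios (z−y)/z: (45000−23500)/45000 = 0.4778; (45000−30500)/45000 = 0.3222; (45000−31500)/45000 = 0.3000; (45000−37500)/45000 = 0.1667; (45000−38000)/45000 = 0.1556; (45000−42000)/45000 = 0.0667.
Sum of shortfalls = 1.488889; P₁ averages over all N: 1.488889 / 11 = 0.1354.

0.1354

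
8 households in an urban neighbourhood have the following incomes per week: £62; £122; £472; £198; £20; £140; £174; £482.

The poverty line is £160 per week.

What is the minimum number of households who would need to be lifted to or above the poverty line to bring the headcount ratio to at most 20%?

Currently q = 4 of N = 8 are below the line (H = 0.500).
A headcount ratio of at most 20% allows at most ⌊0.20 × 8⌋ = 1 poor households.
So at least 4 − 1 = 3 must be lifted.

3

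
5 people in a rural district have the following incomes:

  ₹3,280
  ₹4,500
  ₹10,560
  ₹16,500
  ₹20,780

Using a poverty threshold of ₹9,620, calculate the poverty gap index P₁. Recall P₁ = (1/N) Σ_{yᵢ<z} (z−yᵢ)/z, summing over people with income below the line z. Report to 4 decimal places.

0.2383

Below the line: ₹3,280, ₹4,500 (q = 2 of N = 5).
Relative gaps: (9620−3280)/9620 = 0.6590; (9620−4500)/9620 = 0.5322.
Sum of shortfalls = 1.191268; P₁ averages over all N: 1.191268 / 5 = 0.2383.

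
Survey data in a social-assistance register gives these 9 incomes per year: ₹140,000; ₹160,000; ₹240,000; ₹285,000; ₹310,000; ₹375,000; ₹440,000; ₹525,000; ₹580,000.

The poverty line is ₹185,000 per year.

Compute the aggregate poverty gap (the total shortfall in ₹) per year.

₹70,000

Below z: ₹140,000, ₹160,000 (q = 2 of N = 9).
Individual gaps: 185000−140000 = 45000; 185000−160000 = 25000.
Aggregate gap = ₹70,000.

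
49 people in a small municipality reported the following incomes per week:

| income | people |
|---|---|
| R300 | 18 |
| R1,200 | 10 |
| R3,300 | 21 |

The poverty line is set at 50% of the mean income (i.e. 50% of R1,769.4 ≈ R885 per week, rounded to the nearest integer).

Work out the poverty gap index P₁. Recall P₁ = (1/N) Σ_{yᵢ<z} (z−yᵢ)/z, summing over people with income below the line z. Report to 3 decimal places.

0.243

Below z: 18×R300 (q = 18 of N = 49).
Relative gaps: (885−300)/885 = 0.6610 (×18).
Sum of shortfalls = 11.898305; P₁ averages over all N: 11.898305 / 49 = 0.243.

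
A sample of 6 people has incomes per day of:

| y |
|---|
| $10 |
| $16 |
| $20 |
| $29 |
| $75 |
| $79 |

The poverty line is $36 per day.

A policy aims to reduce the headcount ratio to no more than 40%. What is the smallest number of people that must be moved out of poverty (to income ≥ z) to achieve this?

2

Currently q = 4 of N = 6 are below the line (H = 0.667).
A headcount ratio of at most 40% allows at most ⌊0.40 × 6⌋ = 2 poor people.
So at least 4 − 2 = 2 must be lifted.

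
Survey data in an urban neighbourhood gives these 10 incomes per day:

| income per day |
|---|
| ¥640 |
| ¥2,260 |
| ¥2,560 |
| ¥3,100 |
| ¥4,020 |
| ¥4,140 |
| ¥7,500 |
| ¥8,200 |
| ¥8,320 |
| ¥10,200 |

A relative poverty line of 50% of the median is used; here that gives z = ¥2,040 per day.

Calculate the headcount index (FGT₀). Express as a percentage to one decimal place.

10.0%

1 of the 10 respondents have income below ¥2,040.
H = 1/10 = 10.0%.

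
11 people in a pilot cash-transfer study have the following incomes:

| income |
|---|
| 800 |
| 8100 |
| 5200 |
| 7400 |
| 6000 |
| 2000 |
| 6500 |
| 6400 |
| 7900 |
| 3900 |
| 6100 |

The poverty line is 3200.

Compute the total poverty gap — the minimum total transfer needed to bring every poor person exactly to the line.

3600

Below z: 800, 2000 (q = 2 of N = 11).
Individual gaps: 3200−800 = 2400; 3200−2000 = 1200.
Aggregate gap = 3600.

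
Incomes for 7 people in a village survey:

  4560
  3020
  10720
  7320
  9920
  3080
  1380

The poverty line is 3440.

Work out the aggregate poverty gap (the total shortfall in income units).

2840

Poor units: 1380, 3020, 3080 (q = 3 of N = 7).
Individual gaps: 3440−1380 = 2060; 3440−3020 = 420; 3440−3080 = 360.
Aggregate gap = 2840.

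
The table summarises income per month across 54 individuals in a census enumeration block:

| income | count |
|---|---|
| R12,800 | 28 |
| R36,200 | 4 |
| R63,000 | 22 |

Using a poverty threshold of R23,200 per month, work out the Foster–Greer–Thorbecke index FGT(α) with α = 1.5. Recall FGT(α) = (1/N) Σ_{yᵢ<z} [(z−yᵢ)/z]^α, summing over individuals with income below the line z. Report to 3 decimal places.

0.156

Incomes under z: 28×R12,800 (q = 28 of N = 54).
Gap ratios (z−y)/z: (23200−12800)/23200 = 0.4483 (×28).
Raised to α = 1.5: 0.30014 (×28).
Sum = 8.403807; FGT(1.5) = 8.403807 / 54 = 0.156.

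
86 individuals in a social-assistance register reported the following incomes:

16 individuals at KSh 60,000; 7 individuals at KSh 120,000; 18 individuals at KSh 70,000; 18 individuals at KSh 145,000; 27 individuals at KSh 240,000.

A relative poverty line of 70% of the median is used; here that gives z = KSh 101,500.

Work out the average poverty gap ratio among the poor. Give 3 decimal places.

0.357

Incomes under z: 16×KSh 60,000, 18×KSh 70,000 (q = 34 of N = 86).
Relative gaps: 0.4089 (×16), 0.3103 (×18); sum = 12.128079.
I averages over the q = 34 poor units only: 12.128079 / 34 = 0.357.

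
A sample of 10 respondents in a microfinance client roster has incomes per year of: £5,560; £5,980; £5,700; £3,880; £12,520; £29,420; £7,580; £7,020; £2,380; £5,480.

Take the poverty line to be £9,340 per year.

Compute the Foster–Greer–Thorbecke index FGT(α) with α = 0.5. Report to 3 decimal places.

Below the line: £2,380, £3,880, £5,480, £5,560, £5,700, £5,980, £7,020, £7,580 (q = 8 of N = 10).
Shortfall ratios: (9340−2380)/9340 = 0.7452; (9340−3880)/9340 = 0.5846; (9340−5480)/9340 = 0.4133; (9340−5560)/9340 = 0.4047; (9340−5700)/9340 = 0.3897; (9340−5980)/9340 = 0.3597; (9340−7020)/9340 = 0.2484; (9340−7580)/9340 = 0.1884.
Raised to α = 0.5: 0.86324; 0.76458; 0.64287; 0.63617; 0.62428; 0.59979; 0.49839; 0.43409.
Sum = 5.063401; FGT(0.5) = 5.063401 / 10 = 0.506.

0.506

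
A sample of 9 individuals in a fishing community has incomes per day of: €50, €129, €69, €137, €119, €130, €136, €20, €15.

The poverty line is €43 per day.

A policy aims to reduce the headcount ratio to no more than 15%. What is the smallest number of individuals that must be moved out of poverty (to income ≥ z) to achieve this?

1

2 of the 9 individuals are poor, so H = 2/9 = 0.222.
A headcount ratio of at most 15% allows at most ⌊0.15 × 9⌋ = 1 poor individuals.
So at least 2 − 1 = 1 must be lifted.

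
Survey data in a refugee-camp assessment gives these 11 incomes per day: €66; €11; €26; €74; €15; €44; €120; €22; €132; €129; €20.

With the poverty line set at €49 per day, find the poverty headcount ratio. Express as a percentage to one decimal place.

54.5%

6 of the 11 households have income below €49.
H = 6/11 = 54.5%.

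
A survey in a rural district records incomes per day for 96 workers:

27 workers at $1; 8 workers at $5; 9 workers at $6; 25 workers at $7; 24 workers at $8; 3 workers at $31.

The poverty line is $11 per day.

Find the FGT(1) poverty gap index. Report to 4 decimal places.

Below z: 27×$1, 8×$5, 9×$6, 25×$7, 24×$8 (q = 93 of N = 96).
Relative gaps: (11−1)/11 = 0.9091 (×27); (11−5)/11 = 0.5455 (×8); (11−6)/11 = 0.4545 (×9); (11−7)/11 = 0.3636 (×25); (11−8)/11 = 0.2727 (×24).
Σ = 48.636364. Dividing by the full population N = 96 gives P₁ = 0.5066.

0.5066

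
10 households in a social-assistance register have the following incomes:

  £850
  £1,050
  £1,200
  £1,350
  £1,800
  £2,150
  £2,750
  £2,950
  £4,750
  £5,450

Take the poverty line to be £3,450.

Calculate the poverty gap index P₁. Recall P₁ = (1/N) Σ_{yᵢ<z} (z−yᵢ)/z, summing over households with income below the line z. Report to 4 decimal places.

0.3913

Below the line: £850, £1,050, £1,200, £1,350, £1,800, £2,150, £2,750, £2,950 (q = 8 of N = 10).
Shortfall ratios: (3450−850)/3450 = 0.7536; (3450−1050)/3450 = 0.6957; (3450−1200)/3450 = 0.6522; (3450−1350)/3450 = 0.6087; (3450−1800)/3450 = 0.4783; (3450−2150)/3450 = 0.3768; (3450−2750)/3450 = 0.2029; (3450−2950)/3450 = 0.1449.
Σ = 3.913043. Dividing by the full population N = 10 gives P₁ = 0.3913.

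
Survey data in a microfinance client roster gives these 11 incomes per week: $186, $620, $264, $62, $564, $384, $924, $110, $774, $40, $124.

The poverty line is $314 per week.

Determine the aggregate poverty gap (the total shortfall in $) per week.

Below the line: $40, $62, $110, $124, $186, $264 (q = 6 of N = 11).
Individual gaps: 314−40 = 274; 314−62 = 252; 314−110 = 204; 314−124 = 190; 314−186 = 128; 314−264 = 50.
Aggregate gap = $1,098.

$1,098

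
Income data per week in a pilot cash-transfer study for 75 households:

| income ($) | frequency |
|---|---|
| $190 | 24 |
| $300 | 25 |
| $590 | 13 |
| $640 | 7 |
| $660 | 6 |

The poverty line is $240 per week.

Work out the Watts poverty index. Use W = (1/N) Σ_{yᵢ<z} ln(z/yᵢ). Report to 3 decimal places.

Below z: 24×$190 (q = 24 of N = 75).
ln(z/y) terms: ln(240/190) = 0.2336 (×24).
W = 5.606756 / 75 = 0.075.

0.075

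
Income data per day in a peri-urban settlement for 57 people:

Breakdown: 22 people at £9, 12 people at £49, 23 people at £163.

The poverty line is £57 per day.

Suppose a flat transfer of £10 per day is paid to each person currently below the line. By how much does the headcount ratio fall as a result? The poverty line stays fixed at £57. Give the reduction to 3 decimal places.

0.211

Before: below the line — 22×£9, 12×£49; headcount ratio = 0.59649.
After the £10 transfer: below the line — 22×£19; headcount ratio = 0.38596.
Reduction = 0.59649 − 0.38596 = 0.211.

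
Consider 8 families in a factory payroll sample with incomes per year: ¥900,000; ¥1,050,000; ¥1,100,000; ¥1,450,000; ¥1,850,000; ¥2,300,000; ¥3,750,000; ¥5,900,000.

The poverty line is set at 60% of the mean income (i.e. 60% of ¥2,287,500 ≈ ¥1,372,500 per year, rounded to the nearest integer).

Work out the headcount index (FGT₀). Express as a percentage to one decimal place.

3 of the 8 families have income below ¥1,372,500.
H = 3/8 = 37.5%.

37.5%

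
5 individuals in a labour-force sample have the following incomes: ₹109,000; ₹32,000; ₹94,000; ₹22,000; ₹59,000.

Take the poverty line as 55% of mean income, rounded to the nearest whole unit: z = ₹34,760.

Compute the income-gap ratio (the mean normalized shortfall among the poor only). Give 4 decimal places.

0.2232

Incomes under z: ₹22,000, ₹32,000 (q = 2 of N = 5).
Shortfall ratios (z−y)/z: 0.3671, 0.0794; sum = 0.446490.
I averages over the q = 2 poor units only: 0.446490 / 2 = 0.2232.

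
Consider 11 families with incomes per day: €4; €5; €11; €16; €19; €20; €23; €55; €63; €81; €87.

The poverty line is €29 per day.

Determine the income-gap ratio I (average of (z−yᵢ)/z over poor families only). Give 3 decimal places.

0.517

Poor units: €4, €5, €11, €16, €19, €20, €23 (q = 7 of N = 11).
Shortfall ratios (z−y)/z: 0.8621, 0.8276, 0.6207, 0.4483, 0.3448, 0.3103, 0.2069; sum = 3.620690.
I averages over the q = 7 poor units only: 3.620690 / 7 = 0.517.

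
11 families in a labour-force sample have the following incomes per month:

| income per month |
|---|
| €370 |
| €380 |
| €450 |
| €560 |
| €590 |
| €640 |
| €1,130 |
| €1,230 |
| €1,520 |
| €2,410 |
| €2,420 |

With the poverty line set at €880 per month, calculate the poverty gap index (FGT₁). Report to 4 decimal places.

0.2366

Incomes under z: €370, €380, €450, €560, €590, €640 (q = 6 of N = 11).
Gap ratios (z−y)/z: (880−370)/880 = 0.5795; (880−380)/880 = 0.5682; (880−450)/880 = 0.4886; (880−560)/880 = 0.3636; (880−590)/880 = 0.3295; (880−640)/880 = 0.2727.
Σ = 2.602273. Dividing by the full population N = 11 gives P₁ = 0.2366.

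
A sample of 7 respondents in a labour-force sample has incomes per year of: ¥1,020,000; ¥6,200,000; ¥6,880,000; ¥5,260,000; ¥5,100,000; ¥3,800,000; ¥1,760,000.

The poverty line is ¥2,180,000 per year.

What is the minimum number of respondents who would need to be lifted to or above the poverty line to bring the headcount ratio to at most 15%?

Currently q = 2 of N = 7 are below the line (H = 0.286).
A headcount ratio of at most 15% allows at most ⌊0.15 × 7⌋ = 1 poor respondents.
So at least 2 − 1 = 1 must be lifted.

1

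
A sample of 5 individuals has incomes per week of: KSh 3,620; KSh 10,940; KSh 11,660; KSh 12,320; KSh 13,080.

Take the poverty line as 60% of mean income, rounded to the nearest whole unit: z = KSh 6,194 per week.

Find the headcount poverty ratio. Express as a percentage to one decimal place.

1 of the 5 individuals have income below KSh 6,194.
H = 1/5 = 20.0%.

20.0%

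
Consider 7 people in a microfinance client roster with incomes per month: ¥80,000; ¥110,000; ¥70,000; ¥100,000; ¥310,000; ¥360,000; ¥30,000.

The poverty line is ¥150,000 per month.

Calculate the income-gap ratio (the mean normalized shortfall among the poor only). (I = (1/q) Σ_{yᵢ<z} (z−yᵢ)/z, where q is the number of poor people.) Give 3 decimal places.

Below the line: ¥30,000, ¥70,000, ¥80,000, ¥100,000, ¥110,000 (q = 5 of N = 7).
Shortfall ratios (z−y)/z: 0.8000, 0.5333, 0.4667, 0.3333, 0.2667; sum = 2.400000.
I averages over the q = 5 poor units only: 2.400000 / 5 = 0.480.

0.480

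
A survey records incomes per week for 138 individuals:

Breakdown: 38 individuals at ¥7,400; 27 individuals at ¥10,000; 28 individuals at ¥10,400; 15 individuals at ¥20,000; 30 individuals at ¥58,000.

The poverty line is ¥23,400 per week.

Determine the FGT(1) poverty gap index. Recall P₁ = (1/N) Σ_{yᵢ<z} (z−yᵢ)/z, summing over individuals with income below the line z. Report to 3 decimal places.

0.429

Below the line: 38×¥7,400, 27×¥10,000, 28×¥10,400, 15×¥20,000 (q = 108 of N = 138).
Normalized shortfalls: (23400−7400)/23400 = 0.6838 (×38); (23400−10000)/23400 = 0.5726 (×27); (23400−10400)/23400 = 0.5556 (×28); (23400−20000)/23400 = 0.1453 (×15).
Σ = 59.179487. Dividing by the full population N = 138 gives P₁ = 0.429.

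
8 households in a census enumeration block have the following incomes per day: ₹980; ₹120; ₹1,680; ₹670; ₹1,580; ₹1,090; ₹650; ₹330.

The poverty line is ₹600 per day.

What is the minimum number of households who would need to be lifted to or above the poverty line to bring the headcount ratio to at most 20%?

1

Currently q = 2 of N = 8 are below the line (H = 0.250).
A headcount ratio of at most 20% allows at most ⌊0.20 × 8⌋ = 1 poor households.
So at least 2 − 1 = 1 must be lifted.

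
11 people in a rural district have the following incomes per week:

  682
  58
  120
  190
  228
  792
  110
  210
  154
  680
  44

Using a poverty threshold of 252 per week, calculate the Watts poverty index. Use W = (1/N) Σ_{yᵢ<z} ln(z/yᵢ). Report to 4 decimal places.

0.5311

Below the line: 44, 58, 110, 120, 154, 190, 210, 228 (q = 8 of N = 11).
Log gaps: ln(252/44) = 1.7452; ln(252/58) = 1.4690; ln(252/110) = 0.8289; ln(252/120) = 0.7419; ln(252/154) = 0.4925; ln(252/190) = 0.2824; ln(252/210) = 0.1823; ln(252/228) = 0.1001.
W = 5.842398 / 11 = 0.5311.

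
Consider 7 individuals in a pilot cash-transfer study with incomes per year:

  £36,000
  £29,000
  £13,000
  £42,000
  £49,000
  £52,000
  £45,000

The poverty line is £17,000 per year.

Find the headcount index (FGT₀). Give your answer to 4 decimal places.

0.1429

1 of the 7 individuals have income below £17,000.
H = 1/7 = 0.1429.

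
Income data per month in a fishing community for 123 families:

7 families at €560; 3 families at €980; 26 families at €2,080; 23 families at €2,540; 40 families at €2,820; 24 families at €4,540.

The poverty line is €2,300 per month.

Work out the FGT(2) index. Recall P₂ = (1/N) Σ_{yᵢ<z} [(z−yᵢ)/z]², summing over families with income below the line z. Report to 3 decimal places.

0.043

Incomes under z: 7×€560, 3×€980, 26×€2,080 (q = 36 of N = 123).
Normalized shortfalls: (2300−560)/2300 = 0.7565 (×7); (2300−980)/2300 = 0.5739 (×3); (2300−2080)/2300 = 0.0957 (×26).
Squared: 0.5723 (×7); 0.3294 (×3); 0.0091 (×26).
Sum = 5.232287; P₂ = 5.232287 / 123 = 0.043.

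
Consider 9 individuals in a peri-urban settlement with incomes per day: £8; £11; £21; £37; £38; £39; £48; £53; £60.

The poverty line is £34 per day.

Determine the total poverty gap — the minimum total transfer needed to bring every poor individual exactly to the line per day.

Below z: £8, £11, £21 (q = 3 of N = 9).
Individual gaps: 34−8 = 26; 34−11 = 23; 34−21 = 13.
Aggregate gap = £62.

£62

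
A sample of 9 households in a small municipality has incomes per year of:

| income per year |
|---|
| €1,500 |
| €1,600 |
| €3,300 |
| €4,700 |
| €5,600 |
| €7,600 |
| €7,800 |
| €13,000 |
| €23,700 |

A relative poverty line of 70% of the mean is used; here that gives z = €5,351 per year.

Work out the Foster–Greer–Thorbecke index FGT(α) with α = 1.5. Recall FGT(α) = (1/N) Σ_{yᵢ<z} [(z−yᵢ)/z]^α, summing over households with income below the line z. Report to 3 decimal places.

Poor units: €1,500, €1,600, €3,300, €4,700 (q = 4 of N = 9).
Normalized shortfalls: (5351−1500)/5351 = 0.7197; (5351−1600)/5351 = 0.7010; (5351−3300)/5351 = 0.3833; (5351−4700)/5351 = 0.1217.
Raised to α = 1.5: 0.61053; 0.58691; 0.23730; 0.04243.
Sum = 1.477170; FGT(1.5) = 1.477170 / 9 = 0.164.

0.164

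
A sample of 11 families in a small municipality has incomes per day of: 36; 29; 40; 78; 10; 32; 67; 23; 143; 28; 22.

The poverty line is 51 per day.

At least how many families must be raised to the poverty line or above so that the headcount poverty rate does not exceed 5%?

8 of the 11 families are poor, so H = 8/11 = 0.727.
A headcount ratio of at most 5% allows at most ⌊0.05 × 11⌋ = 0 poor families.
So at least 8 − 0 = 8 must be lifted.

8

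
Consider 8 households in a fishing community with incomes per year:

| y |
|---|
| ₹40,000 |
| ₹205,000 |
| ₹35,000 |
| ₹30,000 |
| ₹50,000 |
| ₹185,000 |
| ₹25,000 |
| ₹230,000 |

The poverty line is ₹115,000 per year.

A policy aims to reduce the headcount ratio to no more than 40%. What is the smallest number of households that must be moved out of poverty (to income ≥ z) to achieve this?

5 of the 8 households are poor, so H = 5/8 = 0.625.
A headcount ratio of at most 40% allows at most ⌊0.40 × 8⌋ = 3 poor households.
So at least 5 − 3 = 2 must be lifted.

2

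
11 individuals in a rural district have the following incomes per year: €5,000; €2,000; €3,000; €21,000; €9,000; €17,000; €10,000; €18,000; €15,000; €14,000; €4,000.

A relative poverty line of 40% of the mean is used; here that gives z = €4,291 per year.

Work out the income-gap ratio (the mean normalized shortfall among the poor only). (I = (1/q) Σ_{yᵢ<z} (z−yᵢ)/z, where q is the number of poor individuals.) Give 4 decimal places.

0.3009

Below the line: €2,000, €3,000, €4,000 (q = 3 of N = 11).
Relative gaps: 0.5339, 0.3009, 0.0678; sum = 0.902587.
The income-gap ratio divides by q (the poor only): 0.902587 / 3 = 0.3009.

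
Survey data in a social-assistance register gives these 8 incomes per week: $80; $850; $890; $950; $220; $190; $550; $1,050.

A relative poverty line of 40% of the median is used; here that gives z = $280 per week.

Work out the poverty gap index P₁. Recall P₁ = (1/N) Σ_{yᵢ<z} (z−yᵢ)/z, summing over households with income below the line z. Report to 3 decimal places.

0.156

Poor units: $80, $190, $220 (q = 3 of N = 8).
Normalized shortfalls: (280−80)/280 = 0.7143; (280−190)/280 = 0.3214; (280−220)/280 = 0.2143.
Σ = 1.250000. Dividing by the full population N = 8 gives P₁ = 0.156.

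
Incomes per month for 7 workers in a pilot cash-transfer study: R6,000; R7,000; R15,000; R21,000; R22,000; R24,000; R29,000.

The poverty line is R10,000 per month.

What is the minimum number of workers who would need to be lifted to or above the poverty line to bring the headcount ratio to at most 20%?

2 of the 7 workers are poor, so H = 2/7 = 0.286.
A headcount ratio of at most 20% allows at most ⌊0.20 × 7⌋ = 1 poor workers.
So at least 2 − 1 = 1 must be lifted.

1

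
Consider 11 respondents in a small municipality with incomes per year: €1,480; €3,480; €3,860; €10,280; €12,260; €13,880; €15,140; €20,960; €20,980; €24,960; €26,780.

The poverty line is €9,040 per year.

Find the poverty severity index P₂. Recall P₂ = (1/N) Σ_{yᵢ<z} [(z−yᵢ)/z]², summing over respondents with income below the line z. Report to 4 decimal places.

Poor units: €1,480, €3,480, €3,860 (q = 3 of N = 11).
Normalized shortfalls: (9040−1480)/9040 = 0.8363; (9040−3480)/9040 = 0.6150; (9040−3860)/9040 = 0.5730.
Squared: 0.6994; 0.3783; 0.3283.
Sum = 1.405988; P₂ = 1.405988 / 11 = 0.1278.

0.1278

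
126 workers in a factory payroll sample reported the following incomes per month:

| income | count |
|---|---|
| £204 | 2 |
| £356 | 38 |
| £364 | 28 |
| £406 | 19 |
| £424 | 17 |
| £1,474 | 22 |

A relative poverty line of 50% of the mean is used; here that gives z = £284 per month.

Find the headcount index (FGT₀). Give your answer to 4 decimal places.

2 of the 126 workers have income below £284.
H = 2/126 = 0.0159.

0.0159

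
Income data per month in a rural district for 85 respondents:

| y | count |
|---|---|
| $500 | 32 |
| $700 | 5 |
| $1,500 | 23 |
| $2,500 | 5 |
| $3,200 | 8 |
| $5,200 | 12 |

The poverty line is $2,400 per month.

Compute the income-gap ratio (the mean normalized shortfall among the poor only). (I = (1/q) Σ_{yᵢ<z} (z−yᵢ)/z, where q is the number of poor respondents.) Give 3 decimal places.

Below the line: 32×$500, 5×$700, 23×$1,500 (q = 60 of N = 85).
Shortfall ratios (z−y)/z: 0.7917 (×32), 0.7083 (×5), 0.3750 (×23); sum = 37.500000.
The income-gap ratio divides by q (the poor only): 37.500000 / 60 = 0.625.

0.625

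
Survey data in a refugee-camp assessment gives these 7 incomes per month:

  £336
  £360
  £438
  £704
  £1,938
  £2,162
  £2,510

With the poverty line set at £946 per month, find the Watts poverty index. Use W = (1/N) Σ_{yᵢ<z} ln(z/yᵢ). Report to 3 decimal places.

0.438

Poor units: £336, £360, £438, £704 (q = 4 of N = 7).
Log shortfalls: ln(946/336) = 1.0351; ln(946/360) = 0.9661; ln(946/438) = 0.7700; ln(946/704) = 0.2955.
W = 3.066758 / 7 = 0.438.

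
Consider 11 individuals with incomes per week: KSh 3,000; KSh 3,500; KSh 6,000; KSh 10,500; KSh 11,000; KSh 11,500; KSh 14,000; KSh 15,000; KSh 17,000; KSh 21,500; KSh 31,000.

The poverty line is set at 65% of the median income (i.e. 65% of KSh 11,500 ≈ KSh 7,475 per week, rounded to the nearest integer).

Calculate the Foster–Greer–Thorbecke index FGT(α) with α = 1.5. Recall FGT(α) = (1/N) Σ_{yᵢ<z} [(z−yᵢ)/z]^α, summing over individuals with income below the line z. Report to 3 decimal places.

0.085

Incomes under z: KSh 3,000, KSh 3,500, KSh 6,000 (q = 3 of N = 11).
Normalized shortfalls: (7475−3000)/7475 = 0.5987; (7475−3500)/7475 = 0.5318; (7475−6000)/7475 = 0.1973.
Raised to α = 1.5: 0.46320; 0.38778; 0.08765.
Sum = 0.938642; FGT(1.5) = 0.938642 / 11 = 0.085.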